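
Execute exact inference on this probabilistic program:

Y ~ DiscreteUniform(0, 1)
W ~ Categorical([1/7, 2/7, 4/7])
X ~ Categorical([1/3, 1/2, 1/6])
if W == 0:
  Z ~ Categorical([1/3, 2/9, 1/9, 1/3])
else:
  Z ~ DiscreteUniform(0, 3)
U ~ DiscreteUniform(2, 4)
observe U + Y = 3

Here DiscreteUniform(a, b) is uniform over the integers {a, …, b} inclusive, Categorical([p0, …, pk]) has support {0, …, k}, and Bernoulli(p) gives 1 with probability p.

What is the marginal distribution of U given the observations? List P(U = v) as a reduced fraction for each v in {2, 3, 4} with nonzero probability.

Enumerate traces; 72 have nonzero weight after conditioning:
  (Y=0, W=0, X=0, Z=0, U=3) weight 1/378
  (Y=0, W=0, X=0, Z=1, U=3) weight 1/567
  (Y=0, W=0, X=0, Z=2, U=3) weight 1/1134
  (Y=0, W=0, X=0, Z=3, U=3) weight 1/378
  (Y=0, W=0, X=1, Z=0, U=3) weight 1/252
  (Y=0, W=0, X=1, Z=1, U=3) weight 1/378
  (Y=0, W=0, X=1, Z=2, U=3) weight 1/756
  (Y=0, W=0, X=1, Z=3, U=3) weight 1/252
  (Y=1, W=0, X=0, Z=0, U=2) weight 1/378
  … 63 more
Group by U:
  weight(U=2) = 1/6
  weight(U=3) = 1/6
Total weight = 1/6 + 1/6 = 1/3
P(U=2 | obs) = 1/6 / 1/3 = 1/2
P(U=3 | obs) = 1/6 / 1/3 = 1/2

P(U=2) = 1/2, P(U=3) = 1/2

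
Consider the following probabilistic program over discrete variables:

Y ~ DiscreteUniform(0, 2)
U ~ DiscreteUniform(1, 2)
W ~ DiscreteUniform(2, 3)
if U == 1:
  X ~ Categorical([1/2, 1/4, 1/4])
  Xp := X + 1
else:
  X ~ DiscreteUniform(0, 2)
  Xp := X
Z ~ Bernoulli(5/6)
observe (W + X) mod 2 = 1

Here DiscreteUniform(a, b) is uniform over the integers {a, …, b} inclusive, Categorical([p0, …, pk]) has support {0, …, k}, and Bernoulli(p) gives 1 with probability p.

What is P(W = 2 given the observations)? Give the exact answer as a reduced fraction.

Enumerate traces; 36 have nonzero weight after conditioning:
  (Y=0, U=1, W=2, X=1, Z=0) weight 1/288
  (Y=0, U=1, W=2, X=1, Z=1) weight 5/288
  (Y=0, U=1, W=3, X=0, Z=0) weight 1/144
  (Y=0, U=1, W=3, X=0, Z=1) weight 5/144
  (Y=0, U=1, W=3, X=2, Z=0) weight 1/288
  (Y=0, U=1, W=3, X=2, Z=1) weight 5/288
  (Y=0, U=2, W=2, X=1, Z=0) weight 1/216
  (Y=0, U=2, W=2, X=1, Z=1) weight 5/216
  … 28 more
Group by W:
  weight(W=2) = 7/48
  weight(W=3) = 17/48
Total weight = 7/48 + 17/48 = 1/2
P(W=2 | obs) = 7/48 / 1/2 = 7/24
P(W=3 | obs) = 17/48 / 1/2 = 17/24

P(W = 2 | obs) = 7/24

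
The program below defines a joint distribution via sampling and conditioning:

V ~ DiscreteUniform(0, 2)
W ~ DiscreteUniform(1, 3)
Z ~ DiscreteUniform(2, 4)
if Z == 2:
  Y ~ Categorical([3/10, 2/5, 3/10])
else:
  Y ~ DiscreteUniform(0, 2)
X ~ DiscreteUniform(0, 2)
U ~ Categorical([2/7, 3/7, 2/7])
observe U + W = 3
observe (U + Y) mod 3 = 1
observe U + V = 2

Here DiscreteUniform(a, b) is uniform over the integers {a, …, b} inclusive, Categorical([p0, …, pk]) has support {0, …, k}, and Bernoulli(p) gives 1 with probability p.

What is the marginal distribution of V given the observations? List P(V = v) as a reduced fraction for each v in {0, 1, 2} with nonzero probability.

Enumerate traces; 27 have nonzero weight after conditioning:
  (V=0, W=1, Z=2, Y=2, X=0, U=2) weight 1/945
  (V=0, W=1, Z=2, Y=2, X=1, U=2) weight 1/945
  (V=0, W=1, Z=2, Y=2, X=2, U=2) weight 1/945
  (V=0, W=1, Z=3, Y=2, X=0, U=2) weight 2/1701
  (V=0, W=1, Z=3, Y=2, X=1, U=2) weight 2/1701
  (V=0, W=1, Z=3, Y=2, X=2, U=2) weight 2/1701
  (V=0, W=1, Z=4, Y=2, X=0, U=2) weight 2/1701
  (V=0, W=1, Z=4, Y=2, X=1, U=2) weight 2/1701
  (V=1, W=2, Z=2, Y=0, X=0, U=1) weight 1/630
  (V=2, W=3, Z=2, Y=1, X=0, U=0) weight 4/2835
  … 17 more
Group by V:
  weight(V=0) = 29/2835
  weight(V=1) = 29/1890
  weight(V=2) = 32/2835
Total weight = 29/2835 + 29/1890 + 32/2835 = 209/5670
P(V=0 | obs) = 29/2835 / 209/5670 = 58/209
P(V=1 | obs) = 29/1890 / 209/5670 = 87/209
P(V=2 | obs) = 32/2835 / 209/5670 = 64/209

P(V=0) = 58/209, P(V=1) = 87/209, P(V=2) = 64/209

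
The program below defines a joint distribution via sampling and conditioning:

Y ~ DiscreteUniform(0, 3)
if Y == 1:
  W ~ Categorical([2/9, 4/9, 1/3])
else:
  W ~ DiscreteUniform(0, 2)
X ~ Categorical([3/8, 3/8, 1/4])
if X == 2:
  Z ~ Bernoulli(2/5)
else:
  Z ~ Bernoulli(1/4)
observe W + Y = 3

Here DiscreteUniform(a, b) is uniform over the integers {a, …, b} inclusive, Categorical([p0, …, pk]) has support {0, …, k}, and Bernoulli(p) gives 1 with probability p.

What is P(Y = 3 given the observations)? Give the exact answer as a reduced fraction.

P(Y = 3 | obs) = 1/3

Enumerate traces; 18 have nonzero weight after conditioning:
  (Y=1, W=2, X=0, Z=0) weight 3/128
  (Y=1, W=2, X=0, Z=1) weight 1/128
  (Y=1, W=2, X=1, Z=0) weight 3/128
  (Y=1, W=2, X=1, Z=1) weight 1/128
  (Y=1, W=2, X=2, Z=0) weight 1/80
  (Y=1, W=2, X=2, Z=1) weight 1/120
  (Y=2, W=1, X=0, Z=0) weight 3/128
  (Y=2, W=1, X=0, Z=1) weight 1/128
  (Y=3, W=0, X=0, Z=0) weight 3/128
  … 9 more
Group by Y:
  weight(Y=1) = 1/12
  weight(Y=2) = 1/12
  weight(Y=3) = 1/12
Total weight = 1/12 + 1/12 + 1/12 = 1/4
P(Y=1 | obs) = 1/12 / 1/4 = 1/3
P(Y=2 | obs) = 1/12 / 1/4 = 1/3
P(Y=3 | obs) = 1/12 / 1/4 = 1/3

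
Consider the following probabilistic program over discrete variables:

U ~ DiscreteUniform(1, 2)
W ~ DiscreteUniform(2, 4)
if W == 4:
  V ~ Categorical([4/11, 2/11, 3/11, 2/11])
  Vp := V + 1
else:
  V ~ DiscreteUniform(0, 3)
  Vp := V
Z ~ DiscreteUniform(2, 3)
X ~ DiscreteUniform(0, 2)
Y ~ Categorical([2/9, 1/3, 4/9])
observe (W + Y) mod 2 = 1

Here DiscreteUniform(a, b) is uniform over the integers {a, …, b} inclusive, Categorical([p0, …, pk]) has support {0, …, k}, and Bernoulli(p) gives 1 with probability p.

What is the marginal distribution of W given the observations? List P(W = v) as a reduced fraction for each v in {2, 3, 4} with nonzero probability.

P(W=2) = 1/4, P(W=3) = 1/2, P(W=4) = 1/4

Enumerate traces; 192 have nonzero weight after conditioning:
  (U=1, W=2, V=0, Z=2, X=0, Y=1) weight 1/432
  (U=1, W=2, V=0, Z=2, X=1, Y=1) weight 1/432
  (U=1, W=2, V=0, Z=2, X=2, Y=1) weight 1/432
  (U=1, W=2, V=0, Z=3, X=0, Y=1) weight 1/432
  (U=1, W=2, V=0, Z=3, X=1, Y=1) weight 1/432
  (U=1, W=2, V=0, Z=3, X=2, Y=1) weight 1/432
  (U=1, W=2, V=1, Z=2, X=0, Y=1) weight 1/432
  (U=1, W=2, V=1, Z=2, X=1, Y=1) weight 1/432
  (U=1, W=3, V=0, Z=2, X=0, Y=0) weight 1/648
  (U=1, W=4, V=0, Z=2, X=0, Y=1) weight 1/297
  … 182 more
Group by W:
  weight(W=2) = 1/9
  weight(W=3) = 2/9
  weight(W=4) = 1/9
Total weight = 1/9 + 2/9 + 1/9 = 4/9
P(W=2 | obs) = 1/9 / 4/9 = 1/4
P(W=3 | obs) = 2/9 / 4/9 = 1/2
P(W=4 | obs) = 1/9 / 4/9 = 1/4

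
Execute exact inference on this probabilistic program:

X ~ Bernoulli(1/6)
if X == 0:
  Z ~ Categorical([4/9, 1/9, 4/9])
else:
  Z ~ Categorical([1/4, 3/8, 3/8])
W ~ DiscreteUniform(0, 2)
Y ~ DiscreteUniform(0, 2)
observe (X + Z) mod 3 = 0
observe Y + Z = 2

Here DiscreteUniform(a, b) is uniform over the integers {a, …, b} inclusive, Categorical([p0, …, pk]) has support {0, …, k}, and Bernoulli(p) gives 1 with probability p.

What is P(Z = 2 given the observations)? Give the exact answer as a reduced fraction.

P(Z = 2 | obs) = 27/187

Enumerate traces; 6 have nonzero weight after conditioning:
  (X=0, Z=0, W=0, Y=2) weight 10/243
  (X=0, Z=0, W=1, Y=2) weight 10/243
  (X=0, Z=0, W=2, Y=2) weight 10/243
  (X=1, Z=2, W=0, Y=0) weight 1/144
  (X=1, Z=2, W=1, Y=0) weight 1/144
  (X=1, Z=2, W=2, Y=0) weight 1/144
Group by Z:
  weight(Z=0) = 10/81
  weight(Z=2) = 1/48
Total weight = 10/81 + 1/48 = 187/1296
P(Z=0 | obs) = 10/81 / 187/1296 = 160/187
P(Z=2 | obs) = 1/48 / 187/1296 = 27/187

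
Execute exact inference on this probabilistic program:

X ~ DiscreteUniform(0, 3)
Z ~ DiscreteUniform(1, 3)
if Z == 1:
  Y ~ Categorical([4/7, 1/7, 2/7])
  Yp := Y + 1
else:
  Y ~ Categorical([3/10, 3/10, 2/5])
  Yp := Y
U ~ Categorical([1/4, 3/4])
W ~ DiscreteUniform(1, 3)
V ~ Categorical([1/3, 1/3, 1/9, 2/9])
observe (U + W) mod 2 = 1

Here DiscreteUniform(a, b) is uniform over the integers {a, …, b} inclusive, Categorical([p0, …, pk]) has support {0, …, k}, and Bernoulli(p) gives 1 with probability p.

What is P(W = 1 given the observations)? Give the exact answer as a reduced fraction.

P(W = 1 | obs) = 1/5

Enumerate traces; 432 have nonzero weight after conditioning:
  (X=0, Z=1, Y=0, U=0, W=1, V=0) weight 1/756
  (X=0, Z=1, Y=0, U=0, W=1, V=1) weight 1/756
  (X=0, Z=1, Y=0, U=0, W=1, V=2) weight 1/2268
  (X=0, Z=1, Y=0, U=0, W=1, V=3) weight 1/1134
  (X=0, Z=1, Y=0, U=0, W=3, V=0) weight 1/756
  (X=0, Z=1, Y=0, U=0, W=3, V=1) weight 1/756
  (X=0, Z=1, Y=0, U=0, W=3, V=2) weight 1/2268
  (X=0, Z=1, Y=0, U=0, W=3, V=3) weight 1/1134
  (X=0, Z=1, Y=0, U=1, W=2, V=0) weight 1/252
  … 423 more
Group by W:
  weight(W=1) = 1/12
  weight(W=2) = 1/4
  weight(W=3) = 1/12
Total weight = 1/12 + 1/4 + 1/12 = 5/12
P(W=1 | obs) = 1/12 / 5/12 = 1/5
P(W=2 | obs) = 1/4 / 5/12 = 3/5
P(W=3 | obs) = 1/12 / 5/12 = 1/5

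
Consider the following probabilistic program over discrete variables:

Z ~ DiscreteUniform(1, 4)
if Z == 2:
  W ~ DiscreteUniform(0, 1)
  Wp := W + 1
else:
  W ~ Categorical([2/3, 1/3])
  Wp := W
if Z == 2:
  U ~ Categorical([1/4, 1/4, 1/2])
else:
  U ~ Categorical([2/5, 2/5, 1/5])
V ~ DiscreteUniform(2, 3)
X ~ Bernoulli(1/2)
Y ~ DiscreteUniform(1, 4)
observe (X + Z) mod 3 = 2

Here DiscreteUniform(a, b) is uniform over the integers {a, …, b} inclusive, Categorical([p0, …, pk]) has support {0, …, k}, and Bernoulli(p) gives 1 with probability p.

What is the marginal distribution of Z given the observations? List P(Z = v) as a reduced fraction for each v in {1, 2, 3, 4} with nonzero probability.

Enumerate traces; 144 have nonzero weight after conditioning:
  (Z=1, W=0, U=0, V=2, X=1, Y=1) weight 1/240
  (Z=1, W=0, U=0, V=2, X=1, Y=2) weight 1/240
  (Z=1, W=0, U=0, V=2, X=1, Y=3) weight 1/240
  (Z=1, W=0, U=0, V=2, X=1, Y=4) weight 1/240
  (Z=1, W=0, U=0, V=3, X=1, Y=1) weight 1/240
  (Z=1, W=0, U=0, V=3, X=1, Y=2) weight 1/240
  (Z=1, W=0, U=0, V=3, X=1, Y=3) weight 1/240
  (Z=1, W=0, U=0, V=3, X=1, Y=4) weight 1/240
  (Z=2, W=0, U=0, V=2, X=0, Y=1) weight 1/512
  (Z=4, W=0, U=0, V=2, X=1, Y=1) weight 1/240
  … 134 more
Group by Z:
  weight(Z=1) = 1/8
  weight(Z=2) = 1/8
  weight(Z=4) = 1/8
Total weight = 1/8 + 1/8 + 1/8 = 3/8
P(Z=1 | obs) = 1/8 / 3/8 = 1/3
P(Z=2 | obs) = 1/8 / 3/8 = 1/3
P(Z=4 | obs) = 1/8 / 3/8 = 1/3

P(Z=1) = 1/3, P(Z=2) = 1/3, P(Z=4) = 1/3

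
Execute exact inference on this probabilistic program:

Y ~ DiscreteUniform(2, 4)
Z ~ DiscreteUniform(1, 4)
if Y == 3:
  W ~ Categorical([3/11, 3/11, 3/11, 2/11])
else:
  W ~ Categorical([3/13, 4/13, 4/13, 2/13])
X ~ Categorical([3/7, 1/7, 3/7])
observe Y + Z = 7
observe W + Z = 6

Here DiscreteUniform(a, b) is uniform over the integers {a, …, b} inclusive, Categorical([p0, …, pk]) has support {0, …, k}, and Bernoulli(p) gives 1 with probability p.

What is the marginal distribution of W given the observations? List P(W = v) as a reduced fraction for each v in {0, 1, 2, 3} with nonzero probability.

Enumerate traces; 6 have nonzero weight after conditioning:
  (Y=3, Z=4, W=2, X=0) weight 3/308
  (Y=3, Z=4, W=2, X=1) weight 1/308
  (Y=3, Z=4, W=2, X=2) weight 3/308
  (Y=4, Z=3, W=3, X=0) weight 1/182
  (Y=4, Z=3, W=3, X=1) weight 1/546
  (Y=4, Z=3, W=3, X=2) weight 1/182
Group by W:
  weight(W=2) = 1/44
  weight(W=3) = 1/78
Total weight = 1/44 + 1/78 = 61/1716
P(W=2 | obs) = 1/44 / 61/1716 = 39/61
P(W=3 | obs) = 1/78 / 61/1716 = 22/61

P(W=2) = 39/61, P(W=3) = 22/61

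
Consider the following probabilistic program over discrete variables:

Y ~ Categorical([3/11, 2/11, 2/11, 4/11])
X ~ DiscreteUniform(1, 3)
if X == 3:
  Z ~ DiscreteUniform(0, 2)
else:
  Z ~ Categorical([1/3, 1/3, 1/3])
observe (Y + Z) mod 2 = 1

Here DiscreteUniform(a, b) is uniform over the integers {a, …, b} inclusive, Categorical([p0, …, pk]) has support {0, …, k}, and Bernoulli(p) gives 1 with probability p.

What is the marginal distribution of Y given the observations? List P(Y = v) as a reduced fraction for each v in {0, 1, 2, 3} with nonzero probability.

P(Y=0) = 3/17, P(Y=1) = 4/17, P(Y=2) = 2/17, P(Y=3) = 8/17

Enumerate traces; 18 have nonzero weight after conditioning:
  (Y=0, X=1, Z=1) weight 1/33
  (Y=0, X=2, Z=1) weight 1/33
  (Y=0, X=3, Z=1) weight 1/33
  (Y=1, X=1, Z=0) weight 2/99
  (Y=1, X=1, Z=2) weight 2/99
  (Y=1, X=2, Z=0) weight 2/99
  (Y=1, X=2, Z=2) weight 2/99
  (Y=1, X=3, Z=0) weight 2/99
  (Y=2, X=1, Z=1) weight 2/99
  (Y=3, X=1, Z=0) weight 4/99
  … 8 more
Group by Y:
  weight(Y=0) = 1/11
  weight(Y=1) = 4/33
  weight(Y=2) = 2/33
  weight(Y=3) = 8/33
Total weight = 1/11 + 4/33 + 2/33 + 8/33 = 17/33
P(Y=0 | obs) = 1/11 / 17/33 = 3/17
P(Y=1 | obs) = 4/33 / 17/33 = 4/17
P(Y=2 | obs) = 2/33 / 17/33 = 2/17
P(Y=3 | obs) = 8/33 / 17/33 = 8/17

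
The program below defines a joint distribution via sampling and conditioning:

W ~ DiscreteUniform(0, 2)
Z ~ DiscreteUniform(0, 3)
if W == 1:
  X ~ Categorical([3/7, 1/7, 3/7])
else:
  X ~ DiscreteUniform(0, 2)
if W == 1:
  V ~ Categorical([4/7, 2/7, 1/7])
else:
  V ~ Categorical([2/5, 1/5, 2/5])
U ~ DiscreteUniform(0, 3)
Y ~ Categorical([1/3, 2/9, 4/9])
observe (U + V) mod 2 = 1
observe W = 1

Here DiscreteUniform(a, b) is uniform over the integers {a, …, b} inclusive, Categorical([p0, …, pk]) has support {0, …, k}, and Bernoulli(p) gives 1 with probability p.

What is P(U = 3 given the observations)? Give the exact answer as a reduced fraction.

Enumerate traces; 216 have nonzero weight after conditioning:
  (W=1, Z=0, X=0, V=0, U=1, Y=0) weight 1/588
  (W=1, Z=0, X=0, V=0, U=1, Y=1) weight 1/882
  (W=1, Z=0, X=0, V=0, U=1, Y=2) weight 1/441
  (W=1, Z=0, X=0, V=0, U=3, Y=0) weight 1/588
  (W=1, Z=0, X=0, V=0, U=3, Y=1) weight 1/882
  (W=1, Z=0, X=0, V=0, U=3, Y=2) weight 1/441
  (W=1, Z=0, X=0, V=1, U=0, Y=0) weight 1/1176
  (W=1, Z=0, X=0, V=1, U=0, Y=1) weight 1/1764
  (W=1, Z=0, X=0, V=1, U=2, Y=0) weight 1/1176
  … 207 more
Group by U:
  weight(U=0) = 1/42
  weight(U=1) = 5/84
  weight(U=2) = 1/42
  weight(U=3) = 5/84
Total weight = 1/42 + 5/84 + 1/42 + 5/84 = 1/6
P(U=0 | obs) = 1/42 / 1/6 = 1/7
P(U=1 | obs) = 5/84 / 1/6 = 5/14
P(U=2 | obs) = 1/42 / 1/6 = 1/7
P(U=3 | obs) = 5/84 / 1/6 = 5/14

P(U = 3 | obs) = 5/14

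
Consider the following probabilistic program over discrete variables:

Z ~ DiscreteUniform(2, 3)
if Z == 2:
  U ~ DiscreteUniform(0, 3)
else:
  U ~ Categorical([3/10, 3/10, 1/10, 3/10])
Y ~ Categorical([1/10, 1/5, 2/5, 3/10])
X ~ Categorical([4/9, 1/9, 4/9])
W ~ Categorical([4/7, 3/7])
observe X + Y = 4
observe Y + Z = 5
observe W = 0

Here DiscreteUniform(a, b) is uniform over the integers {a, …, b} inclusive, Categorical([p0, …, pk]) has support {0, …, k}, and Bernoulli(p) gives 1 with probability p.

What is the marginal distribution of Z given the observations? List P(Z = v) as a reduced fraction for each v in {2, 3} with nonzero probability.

Enumerate traces; 8 have nonzero weight after conditioning:
  (Z=2, U=0, Y=3, X=1, W=0) weight 1/420
  (Z=2, U=1, Y=3, X=1, W=0) weight 1/420
  (Z=2, U=2, Y=3, X=1, W=0) weight 1/420
  (Z=2, U=3, Y=3, X=1, W=0) weight 1/420
  (Z=3, U=0, Y=2, X=2, W=0) weight 8/525
  (Z=3, U=1, Y=2, X=2, W=0) weight 8/525
  (Z=3, U=2, Y=2, X=2, W=0) weight 8/1575
  (Z=3, U=3, Y=2, X=2, W=0) weight 8/525
Group by Z:
  weight(Z=2) = 1/105
  weight(Z=3) = 16/315
Total weight = 1/105 + 16/315 = 19/315
P(Z=2 | obs) = 1/105 / 19/315 = 3/19
P(Z=3 | obs) = 16/315 / 19/315 = 16/19

P(Z=2) = 3/19, P(Z=3) = 16/19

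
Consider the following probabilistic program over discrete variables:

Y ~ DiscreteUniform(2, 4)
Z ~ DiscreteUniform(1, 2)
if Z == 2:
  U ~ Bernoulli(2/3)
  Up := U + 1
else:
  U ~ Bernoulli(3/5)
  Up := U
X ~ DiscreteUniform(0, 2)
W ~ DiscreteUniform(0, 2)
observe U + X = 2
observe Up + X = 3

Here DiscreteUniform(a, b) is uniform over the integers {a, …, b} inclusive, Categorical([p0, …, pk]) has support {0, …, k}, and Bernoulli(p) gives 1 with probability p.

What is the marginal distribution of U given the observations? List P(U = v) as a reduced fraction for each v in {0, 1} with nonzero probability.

P(U=0) = 1/3, P(U=1) = 2/3

Enumerate traces; 18 have nonzero weight after conditioning:
  (Y=2, Z=2, U=0, X=2, W=0) weight 1/162
  (Y=2, Z=2, U=0, X=2, W=1) weight 1/162
  (Y=2, Z=2, U=0, X=2, W=2) weight 1/162
  (Y=2, Z=2, U=1, X=1, W=0) weight 1/81
  (Y=2, Z=2, U=1, X=1, W=1) weight 1/81
  (Y=2, Z=2, U=1, X=1, W=2) weight 1/81
  (Y=3, Z=2, U=0, X=2, W=0) weight 1/162
  (Y=3, Z=2, U=0, X=2, W=1) weight 1/162
  … 10 more
Group by U:
  weight(U=0) = 1/18
  weight(U=1) = 1/9
Total weight = 1/18 + 1/9 = 1/6
P(U=0 | obs) = 1/18 / 1/6 = 1/3
P(U=1 | obs) = 1/9 / 1/6 = 2/3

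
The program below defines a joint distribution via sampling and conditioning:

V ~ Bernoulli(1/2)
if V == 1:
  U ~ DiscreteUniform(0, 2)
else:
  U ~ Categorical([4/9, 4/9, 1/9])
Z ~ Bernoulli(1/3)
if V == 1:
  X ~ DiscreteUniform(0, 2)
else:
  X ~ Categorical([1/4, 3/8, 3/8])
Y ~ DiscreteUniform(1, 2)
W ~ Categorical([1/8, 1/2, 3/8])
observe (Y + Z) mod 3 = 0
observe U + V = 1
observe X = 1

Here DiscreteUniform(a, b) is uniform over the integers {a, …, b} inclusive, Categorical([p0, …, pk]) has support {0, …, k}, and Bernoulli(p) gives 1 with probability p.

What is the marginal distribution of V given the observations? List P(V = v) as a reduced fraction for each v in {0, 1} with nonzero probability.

P(V=0) = 3/5, P(V=1) = 2/5

Enumerate traces; 6 have nonzero weight after conditioning:
  (V=0, U=1, Z=1, X=1, Y=2, W=0) weight 1/576
  (V=0, U=1, Z=1, X=1, Y=2, W=1) weight 1/144
  (V=0, U=1, Z=1, X=1, Y=2, W=2) weight 1/192
  (V=1, U=0, Z=1, X=1, Y=2, W=0) weight 1/864
  (V=1, U=0, Z=1, X=1, Y=2, W=1) weight 1/216
  (V=1, U=0, Z=1, X=1, Y=2, W=2) weight 1/288
Group by V:
  weight(V=0) = 1/72
  weight(V=1) = 1/108
Total weight = 1/72 + 1/108 = 5/216
P(V=0 | obs) = 1/72 / 5/216 = 3/5
P(V=1 | obs) = 1/108 / 5/216 = 2/5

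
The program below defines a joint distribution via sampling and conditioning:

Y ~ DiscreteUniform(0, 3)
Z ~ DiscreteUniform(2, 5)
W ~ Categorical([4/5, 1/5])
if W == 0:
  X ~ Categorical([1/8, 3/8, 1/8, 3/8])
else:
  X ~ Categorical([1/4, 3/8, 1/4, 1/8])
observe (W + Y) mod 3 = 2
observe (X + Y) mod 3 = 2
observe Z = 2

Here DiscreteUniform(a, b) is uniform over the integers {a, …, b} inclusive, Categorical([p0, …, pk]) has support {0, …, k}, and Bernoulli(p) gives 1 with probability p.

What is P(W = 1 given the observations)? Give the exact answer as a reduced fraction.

Enumerate traces; 3 have nonzero weight after conditioning:
  (Y=1, Z=2, W=1, X=1) weight 3/640
  (Y=2, Z=2, W=0, X=0) weight 1/160
  (Y=2, Z=2, W=0, X=3) weight 3/160
Group by W:
  weight(W=0) = 1/40
  weight(W=1) = 3/640
Total weight = 1/40 + 3/640 = 19/640
P(W=0 | obs) = 1/40 / 19/640 = 16/19
P(W=1 | obs) = 3/640 / 19/640 = 3/19

P(W = 1 | obs) = 3/19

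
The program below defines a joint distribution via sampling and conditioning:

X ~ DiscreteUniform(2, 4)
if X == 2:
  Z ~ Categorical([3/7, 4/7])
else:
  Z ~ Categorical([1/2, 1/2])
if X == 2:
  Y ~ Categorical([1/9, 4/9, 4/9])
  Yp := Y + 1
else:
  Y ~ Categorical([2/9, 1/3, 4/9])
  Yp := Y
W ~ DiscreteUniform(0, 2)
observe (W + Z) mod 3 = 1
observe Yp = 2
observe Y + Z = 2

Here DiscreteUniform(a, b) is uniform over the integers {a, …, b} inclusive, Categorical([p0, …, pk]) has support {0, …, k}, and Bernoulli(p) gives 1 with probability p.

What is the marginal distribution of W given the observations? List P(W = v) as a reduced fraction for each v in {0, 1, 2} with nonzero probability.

P(W=0) = 4/11, P(W=1) = 7/11

Enumerate traces; 3 have nonzero weight after conditioning:
  (X=2, Z=1, Y=1, W=0) weight 16/567
  (X=3, Z=0, Y=2, W=1) weight 2/81
  (X=4, Z=0, Y=2, W=1) weight 2/81
Group by W:
  weight(W=0) = 16/567
  weight(W=1) = 4/81
Total weight = 16/567 + 4/81 = 44/567
P(W=0 | obs) = 16/567 / 44/567 = 4/11
P(W=1 | obs) = 4/81 / 44/567 = 7/11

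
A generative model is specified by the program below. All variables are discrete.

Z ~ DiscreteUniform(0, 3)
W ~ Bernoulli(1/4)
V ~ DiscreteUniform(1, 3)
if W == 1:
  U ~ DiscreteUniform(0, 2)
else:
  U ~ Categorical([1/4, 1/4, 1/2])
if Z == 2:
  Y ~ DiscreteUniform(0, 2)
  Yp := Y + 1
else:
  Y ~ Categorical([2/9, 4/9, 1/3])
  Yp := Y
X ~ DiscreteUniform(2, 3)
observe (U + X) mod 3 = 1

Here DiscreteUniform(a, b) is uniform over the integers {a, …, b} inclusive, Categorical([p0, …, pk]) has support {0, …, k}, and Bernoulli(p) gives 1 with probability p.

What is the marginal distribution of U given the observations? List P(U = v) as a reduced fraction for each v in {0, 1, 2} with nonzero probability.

P(U=1) = 13/35, P(U=2) = 22/35

Enumerate traces; 144 have nonzero weight after conditioning:
  (Z=0, W=0, V=1, U=1, Y=0, X=3) weight 1/576
  (Z=0, W=0, V=1, U=1, Y=1, X=3) weight 1/288
  (Z=0, W=0, V=1, U=1, Y=2, X=3) weight 1/384
  (Z=0, W=0, V=1, U=2, Y=0, X=2) weight 1/288
  (Z=0, W=0, V=1, U=2, Y=1, X=2) weight 1/144
  (Z=0, W=0, V=1, U=2, Y=2, X=2) weight 1/192
  (Z=0, W=0, V=2, U=1, Y=0, X=3) weight 1/576
  (Z=0, W=0, V=2, U=1, Y=1, X=3) weight 1/288
  … 136 more
Group by U:
  weight(U=1) = 13/96
  weight(U=2) = 11/48
Total weight = 13/96 + 11/48 = 35/96
P(U=1 | obs) = 13/96 / 35/96 = 13/35
P(U=2 | obs) = 11/48 / 35/96 = 22/35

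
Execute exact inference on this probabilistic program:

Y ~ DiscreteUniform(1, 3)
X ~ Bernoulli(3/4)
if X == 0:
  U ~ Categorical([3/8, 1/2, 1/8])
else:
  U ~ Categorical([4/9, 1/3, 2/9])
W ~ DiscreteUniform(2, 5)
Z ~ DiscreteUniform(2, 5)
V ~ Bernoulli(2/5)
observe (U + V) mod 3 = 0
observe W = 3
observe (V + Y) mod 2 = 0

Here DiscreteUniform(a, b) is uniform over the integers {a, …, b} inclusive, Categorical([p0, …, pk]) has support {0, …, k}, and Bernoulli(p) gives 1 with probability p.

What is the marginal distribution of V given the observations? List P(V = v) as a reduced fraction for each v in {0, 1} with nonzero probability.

P(V=0) = 123/199, P(V=1) = 76/199

Enumerate traces; 24 have nonzero weight after conditioning:
  (Y=1, X=0, U=2, W=3, Z=2, V=1) weight 1/3840
  (Y=1, X=0, U=2, W=3, Z=3, V=1) weight 1/3840
  (Y=1, X=0, U=2, W=3, Z=4, V=1) weight 1/3840
  (Y=1, X=0, U=2, W=3, Z=5, V=1) weight 1/3840
  (Y=1, X=1, U=2, W=3, Z=2, V=1) weight 1/720
  (Y=1, X=1, U=2, W=3, Z=3, V=1) weight 1/720
  (Y=1, X=1, U=2, W=3, Z=4, V=1) weight 1/720
  (Y=1, X=1, U=2, W=3, Z=5, V=1) weight 1/720
  (Y=2, X=0, U=0, W=3, Z=2, V=0) weight 3/2560
  … 15 more
Group by V:
  weight(V=0) = 41/1920
  weight(V=1) = 19/1440
Total weight = 41/1920 + 19/1440 = 199/5760
P(V=0 | obs) = 41/1920 / 199/5760 = 123/199
P(V=1 | obs) = 19/1440 / 199/5760 = 76/199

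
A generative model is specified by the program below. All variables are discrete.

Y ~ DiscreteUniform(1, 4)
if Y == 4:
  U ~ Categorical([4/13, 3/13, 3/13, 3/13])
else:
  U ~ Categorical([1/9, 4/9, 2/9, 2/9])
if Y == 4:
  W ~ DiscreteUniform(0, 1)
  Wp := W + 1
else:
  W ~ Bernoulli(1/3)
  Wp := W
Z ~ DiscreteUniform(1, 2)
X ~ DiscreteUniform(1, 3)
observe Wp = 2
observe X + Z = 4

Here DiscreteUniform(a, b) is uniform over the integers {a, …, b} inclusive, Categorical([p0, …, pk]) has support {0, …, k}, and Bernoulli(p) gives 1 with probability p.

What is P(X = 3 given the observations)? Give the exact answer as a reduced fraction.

P(X = 3 | obs) = 1/2

Enumerate traces; 8 have nonzero weight after conditioning:
  (Y=4, U=0, W=1, Z=1, X=3) weight 1/156
  (Y=4, U=0, W=1, Z=2, X=2) weight 1/156
  (Y=4, U=1, W=1, Z=1, X=3) weight 1/208
  (Y=4, U=1, W=1, Z=2, X=2) weight 1/208
  (Y=4, U=2, W=1, Z=1, X=3) weight 1/208
  (Y=4, U=2, W=1, Z=2, X=2) weight 1/208
  (Y=4, U=3, W=1, Z=1, X=3) weight 1/208
  (Y=4, U=3, W=1, Z=2, X=2) weight 1/208
Group by X:
  weight(X=2) = 1/48
  weight(X=3) = 1/48
Total weight = 1/48 + 1/48 = 1/24
P(X=2 | obs) = 1/48 / 1/24 = 1/2
P(X=3 | obs) = 1/48 / 1/24 = 1/2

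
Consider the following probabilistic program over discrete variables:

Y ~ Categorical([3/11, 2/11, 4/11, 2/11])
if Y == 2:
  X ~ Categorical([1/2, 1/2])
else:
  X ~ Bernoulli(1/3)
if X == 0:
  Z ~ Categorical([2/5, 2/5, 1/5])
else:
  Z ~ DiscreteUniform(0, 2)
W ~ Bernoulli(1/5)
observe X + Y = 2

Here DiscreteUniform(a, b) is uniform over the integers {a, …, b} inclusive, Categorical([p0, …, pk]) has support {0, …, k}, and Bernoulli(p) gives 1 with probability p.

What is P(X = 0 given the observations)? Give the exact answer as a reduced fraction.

P(X = 0 | obs) = 3/4

Enumerate traces; 12 have nonzero weight after conditioning:
  (Y=1, X=1, Z=0, W=0) weight 8/495
  (Y=1, X=1, Z=0, W=1) weight 2/495
  (Y=1, X=1, Z=1, W=0) weight 8/495
  (Y=1, X=1, Z=1, W=1) weight 2/495
  (Y=1, X=1, Z=2, W=0) weight 8/495
  (Y=1, X=1, Z=2, W=1) weight 2/495
  (Y=2, X=0, Z=0, W=0) weight 16/275
  (Y=2, X=0, Z=0, W=1) weight 4/275
  … 4 more
Group by X:
  weight(X=0) = 2/11
  weight(X=1) = 2/33
Total weight = 2/11 + 2/33 = 8/33
P(X=0 | obs) = 2/11 / 8/33 = 3/4
P(X=1 | obs) = 2/33 / 8/33 = 1/4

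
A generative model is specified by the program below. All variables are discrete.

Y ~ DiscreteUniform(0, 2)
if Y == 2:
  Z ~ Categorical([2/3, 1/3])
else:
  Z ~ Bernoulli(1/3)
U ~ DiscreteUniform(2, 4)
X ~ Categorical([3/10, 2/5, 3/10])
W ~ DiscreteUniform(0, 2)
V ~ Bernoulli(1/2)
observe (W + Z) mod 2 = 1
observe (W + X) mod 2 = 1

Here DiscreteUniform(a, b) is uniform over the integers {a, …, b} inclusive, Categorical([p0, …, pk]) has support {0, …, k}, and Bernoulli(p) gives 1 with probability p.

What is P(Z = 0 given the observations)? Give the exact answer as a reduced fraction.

P(Z = 0 | obs) = 3/5

Enumerate traces; 72 have nonzero weight after conditioning:
  (Y=0, Z=0, U=2, X=0, W=1, V=0) weight 1/270
  (Y=0, Z=0, U=2, X=0, W=1, V=1) weight 1/270
  (Y=0, Z=0, U=2, X=2, W=1, V=0) weight 1/270
  (Y=0, Z=0, U=2, X=2, W=1, V=1) weight 1/270
  (Y=0, Z=0, U=3, X=0, W=1, V=0) weight 1/270
  (Y=0, Z=0, U=3, X=0, W=1, V=1) weight 1/270
  (Y=0, Z=0, U=3, X=2, W=1, V=0) weight 1/270
  (Y=0, Z=0, U=3, X=2, W=1, V=1) weight 1/270
  (Y=0, Z=1, U=2, X=1, W=0, V=0) weight 1/405
  … 63 more
Group by Z:
  weight(Z=0) = 2/15
  weight(Z=1) = 4/45
Total weight = 2/15 + 4/45 = 2/9
P(Z=0 | obs) = 2/15 / 2/9 = 3/5
P(Z=1 | obs) = 4/45 / 2/9 = 2/5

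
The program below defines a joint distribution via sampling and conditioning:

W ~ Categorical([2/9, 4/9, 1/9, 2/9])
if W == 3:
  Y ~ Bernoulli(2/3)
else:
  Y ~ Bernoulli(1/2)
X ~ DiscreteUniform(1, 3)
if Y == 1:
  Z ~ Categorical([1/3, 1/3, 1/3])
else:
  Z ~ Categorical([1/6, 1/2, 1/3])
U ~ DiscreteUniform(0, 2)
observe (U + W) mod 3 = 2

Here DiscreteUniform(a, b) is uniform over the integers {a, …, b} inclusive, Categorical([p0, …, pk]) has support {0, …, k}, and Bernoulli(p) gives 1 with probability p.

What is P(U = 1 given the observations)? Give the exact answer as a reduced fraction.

Enumerate traces; 72 have nonzero weight after conditioning:
  (W=0, Y=0, X=1, Z=0, U=2) weight 1/486
  (W=0, Y=0, X=1, Z=1, U=2) weight 1/162
  (W=0, Y=0, X=1, Z=2, U=2) weight 1/243
  (W=0, Y=0, X=2, Z=0, U=2) weight 1/486
  (W=0, Y=0, X=2, Z=1, U=2) weight 1/162
  (W=0, Y=0, X=2, Z=2, U=2) weight 1/243
  (W=0, Y=0, X=3, Z=0, U=2) weight 1/486
  (W=0, Y=0, X=3, Z=1, U=2) weight 1/162
  (W=1, Y=0, X=1, Z=0, U=1) weight 1/243
  (W=2, Y=0, X=1, Z=0, U=0) weight 1/972
  … 62 more
Group by U:
  weight(U=0) = 1/27
  weight(U=1) = 4/27
  weight(U=2) = 4/27
Total weight = 1/27 + 4/27 + 4/27 = 1/3
P(U=0 | obs) = 1/27 / 1/3 = 1/9
P(U=1 | obs) = 4/27 / 1/3 = 4/9
P(U=2 | obs) = 4/27 / 1/3 = 4/9

P(U = 1 | obs) = 4/9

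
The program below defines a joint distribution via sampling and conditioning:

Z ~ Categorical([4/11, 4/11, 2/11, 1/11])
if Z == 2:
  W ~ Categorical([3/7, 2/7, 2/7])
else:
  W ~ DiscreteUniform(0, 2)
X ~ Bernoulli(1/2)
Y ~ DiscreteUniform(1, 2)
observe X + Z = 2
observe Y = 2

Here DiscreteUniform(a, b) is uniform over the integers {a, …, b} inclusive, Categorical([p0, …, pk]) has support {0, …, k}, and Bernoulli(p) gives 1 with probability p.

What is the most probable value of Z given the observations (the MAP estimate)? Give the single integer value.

Enumerate traces; 6 have nonzero weight after conditioning:
  (Z=1, W=0, X=1, Y=2) weight 1/33
  (Z=1, W=1, X=1, Y=2) weight 1/33
  (Z=1, W=2, X=1, Y=2) weight 1/33
  (Z=2, W=0, X=0, Y=2) weight 3/154
  (Z=2, W=1, X=0, Y=2) weight 1/77
  (Z=2, W=2, X=0, Y=2) weight 1/77
Group by Z:
  weight(Z=1) = 1/11
  weight(Z=2) = 1/22
Total weight = 1/11 + 1/22 = 3/22
P(Z=1 | obs) = 1/11 / 3/22 = 2/3
P(Z=2 | obs) = 1/22 / 3/22 = 1/3
argmax = 1

argmax_v P(Z = v | obs) = 1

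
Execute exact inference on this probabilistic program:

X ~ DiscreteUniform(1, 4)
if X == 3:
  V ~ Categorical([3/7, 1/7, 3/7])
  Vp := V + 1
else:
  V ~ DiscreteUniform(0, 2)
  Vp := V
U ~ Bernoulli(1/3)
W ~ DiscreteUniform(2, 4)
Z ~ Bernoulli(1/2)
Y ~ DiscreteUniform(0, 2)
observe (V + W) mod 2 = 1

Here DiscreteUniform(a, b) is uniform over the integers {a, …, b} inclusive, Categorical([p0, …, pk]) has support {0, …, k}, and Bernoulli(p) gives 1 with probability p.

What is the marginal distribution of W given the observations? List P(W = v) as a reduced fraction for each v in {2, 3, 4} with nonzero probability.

P(W=2) = 2/9, P(W=3) = 5/9, P(W=4) = 2/9

Enumerate traces; 192 have nonzero weight after conditioning:
  (X=1, V=0, U=0, W=3, Z=0, Y=0) weight 1/324
  (X=1, V=0, U=0, W=3, Z=0, Y=1) weight 1/324
  (X=1, V=0, U=0, W=3, Z=0, Y=2) weight 1/324
  (X=1, V=0, U=0, W=3, Z=1, Y=0) weight 1/324
  (X=1, V=0, U=0, W=3, Z=1, Y=1) weight 1/324
  (X=1, V=0, U=0, W=3, Z=1, Y=2) weight 1/324
  (X=1, V=0, U=1, W=3, Z=0, Y=0) weight 1/648
  (X=1, V=0, U=1, W=3, Z=0, Y=1) weight 1/648
  (X=1, V=1, U=0, W=2, Z=0, Y=0) weight 1/324
  (X=1, V=1, U=0, W=4, Z=0, Y=0) weight 1/324
  … 182 more
Group by W:
  weight(W=2) = 2/21
  weight(W=3) = 5/21
  weight(W=4) = 2/21
Total weight = 2/21 + 5/21 + 2/21 = 3/7
P(W=2 | obs) = 2/21 / 3/7 = 2/9
P(W=3 | obs) = 5/21 / 3/7 = 5/9
P(W=4 | obs) = 2/21 / 3/7 = 2/9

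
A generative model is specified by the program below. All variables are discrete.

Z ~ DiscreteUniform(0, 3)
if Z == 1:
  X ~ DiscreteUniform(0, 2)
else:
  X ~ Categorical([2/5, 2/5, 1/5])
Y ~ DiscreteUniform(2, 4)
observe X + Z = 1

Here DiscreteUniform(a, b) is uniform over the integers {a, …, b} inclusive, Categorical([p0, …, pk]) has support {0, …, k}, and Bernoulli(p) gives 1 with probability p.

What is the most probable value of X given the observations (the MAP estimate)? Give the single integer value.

Enumerate traces; 6 have nonzero weight after conditioning:
  (Z=0, X=1, Y=2) weight 1/30
  (Z=0, X=1, Y=3) weight 1/30
  (Z=0, X=1, Y=4) weight 1/30
  (Z=1, X=0, Y=2) weight 1/36
  (Z=1, X=0, Y=3) weight 1/36
  (Z=1, X=0, Y=4) weight 1/36
Group by X:
  weight(X=0) = 1/12
  weight(X=1) = 1/10
Total weight = 1/12 + 1/10 = 11/60
P(X=0 | obs) = 1/12 / 11/60 = 5/11
P(X=1 | obs) = 1/10 / 11/60 = 6/11
argmax = 1

argmax_v P(X = v | obs) = 1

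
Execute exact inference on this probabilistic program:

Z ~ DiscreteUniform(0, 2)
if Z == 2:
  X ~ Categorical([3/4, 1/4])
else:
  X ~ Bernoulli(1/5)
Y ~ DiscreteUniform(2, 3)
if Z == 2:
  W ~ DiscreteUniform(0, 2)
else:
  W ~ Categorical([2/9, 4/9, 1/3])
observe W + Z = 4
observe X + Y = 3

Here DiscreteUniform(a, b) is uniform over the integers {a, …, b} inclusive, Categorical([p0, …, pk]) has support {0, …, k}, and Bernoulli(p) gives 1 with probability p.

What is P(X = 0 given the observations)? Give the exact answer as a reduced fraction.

Enumerate traces; 2 have nonzero weight after conditioning:
  (Z=2, X=0, Y=3, W=2) weight 1/24
  (Z=2, X=1, Y=2, W=2) weight 1/72
Group by X:
  weight(X=0) = 1/24
  weight(X=1) = 1/72
Total weight = 1/24 + 1/72 = 1/18
P(X=0 | obs) = 1/24 / 1/18 = 3/4
P(X=1 | obs) = 1/72 / 1/18 = 1/4

P(X = 0 | obs) = 3/4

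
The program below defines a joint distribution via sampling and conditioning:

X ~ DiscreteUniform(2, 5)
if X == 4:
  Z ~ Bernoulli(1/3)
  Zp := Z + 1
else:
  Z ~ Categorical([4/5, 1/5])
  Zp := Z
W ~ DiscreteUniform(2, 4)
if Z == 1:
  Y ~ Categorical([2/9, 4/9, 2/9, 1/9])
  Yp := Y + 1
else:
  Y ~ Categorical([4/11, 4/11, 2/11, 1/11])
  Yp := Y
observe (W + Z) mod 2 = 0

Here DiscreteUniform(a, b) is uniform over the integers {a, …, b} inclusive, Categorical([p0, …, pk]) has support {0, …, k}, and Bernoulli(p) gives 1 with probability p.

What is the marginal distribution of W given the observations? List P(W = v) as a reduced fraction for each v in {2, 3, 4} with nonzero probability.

P(W=2) = 23/53, P(W=3) = 7/53, P(W=4) = 23/53

Enumerate traces; 48 have nonzero weight after conditioning:
  (X=2, Z=0, W=2, Y=0) weight 4/165
  (X=2, Z=0, W=2, Y=1) weight 4/165
  (X=2, Z=0, W=2, Y=2) weight 2/165
  (X=2, Z=0, W=2, Y=3) weight 1/165
  (X=2, Z=0, W=4, Y=0) weight 4/165
  (X=2, Z=0, W=4, Y=1) weight 4/165
  (X=2, Z=0, W=4, Y=2) weight 2/165
  (X=2, Z=0, W=4, Y=3) weight 1/165
  (X=2, Z=1, W=3, Y=0) weight 1/270
  … 39 more
Group by W:
  weight(W=2) = 23/90
  weight(W=3) = 7/90
  weight(W=4) = 23/90
Total weight = 23/90 + 7/90 + 23/90 = 53/90
P(W=2 | obs) = 23/90 / 53/90 = 23/53
P(W=3 | obs) = 7/90 / 53/90 = 7/53
P(W=4 | obs) = 23/90 / 53/90 = 23/53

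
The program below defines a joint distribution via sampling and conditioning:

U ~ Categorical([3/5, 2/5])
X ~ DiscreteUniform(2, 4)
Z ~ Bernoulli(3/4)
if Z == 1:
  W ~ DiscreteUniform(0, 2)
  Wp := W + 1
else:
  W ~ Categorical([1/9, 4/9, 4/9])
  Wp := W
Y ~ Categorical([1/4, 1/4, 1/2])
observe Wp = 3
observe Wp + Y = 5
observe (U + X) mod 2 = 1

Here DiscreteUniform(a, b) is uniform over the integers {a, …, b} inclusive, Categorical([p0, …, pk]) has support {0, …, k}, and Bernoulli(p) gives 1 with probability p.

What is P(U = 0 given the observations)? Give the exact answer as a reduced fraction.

Enumerate traces; 3 have nonzero weight after conditioning:
  (U=0, X=3, Z=1, W=2, Y=2) weight 1/40
  (U=1, X=2, Z=1, W=2, Y=2) weight 1/60
  (U=1, X=4, Z=1, W=2, Y=2) weight 1/60
Group by U:
  weight(U=0) = 1/40
  weight(U=1) = 1/30
Total weight = 1/40 + 1/30 = 7/120
P(U=0 | obs) = 1/40 / 7/120 = 3/7
P(U=1 | obs) = 1/30 / 7/120 = 4/7

P(U = 0 | obs) = 3/7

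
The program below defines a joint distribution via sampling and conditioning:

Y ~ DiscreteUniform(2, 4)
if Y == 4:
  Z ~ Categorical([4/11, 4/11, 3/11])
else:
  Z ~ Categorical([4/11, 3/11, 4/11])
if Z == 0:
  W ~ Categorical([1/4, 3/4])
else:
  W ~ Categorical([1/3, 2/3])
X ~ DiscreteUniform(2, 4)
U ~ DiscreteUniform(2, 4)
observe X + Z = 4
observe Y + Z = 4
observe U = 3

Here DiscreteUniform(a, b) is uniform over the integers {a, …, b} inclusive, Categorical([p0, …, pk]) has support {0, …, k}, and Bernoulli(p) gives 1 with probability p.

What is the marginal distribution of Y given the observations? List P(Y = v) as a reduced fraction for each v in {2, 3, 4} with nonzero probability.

P(Y=2) = 4/11, P(Y=3) = 3/11, P(Y=4) = 4/11

Enumerate traces; 6 have nonzero weight after conditioning:
  (Y=2, Z=2, W=0, X=2, U=3) weight 4/891
  (Y=2, Z=2, W=1, X=2, U=3) weight 8/891
  (Y=3, Z=1, W=0, X=3, U=3) weight 1/297
  (Y=3, Z=1, W=1, X=3, U=3) weight 2/297
  (Y=4, Z=0, W=0, X=4, U=3) weight 1/297
  (Y=4, Z=0, W=1, X=4, U=3) weight 1/99
Group by Y:
  weight(Y=2) = 4/297
  weight(Y=3) = 1/99
  weight(Y=4) = 4/297
Total weight = 4/297 + 1/99 + 4/297 = 1/27
P(Y=2 | obs) = 4/297 / 1/27 = 4/11
P(Y=3 | obs) = 1/99 / 1/27 = 3/11
P(Y=4 | obs) = 4/297 / 1/27 = 4/11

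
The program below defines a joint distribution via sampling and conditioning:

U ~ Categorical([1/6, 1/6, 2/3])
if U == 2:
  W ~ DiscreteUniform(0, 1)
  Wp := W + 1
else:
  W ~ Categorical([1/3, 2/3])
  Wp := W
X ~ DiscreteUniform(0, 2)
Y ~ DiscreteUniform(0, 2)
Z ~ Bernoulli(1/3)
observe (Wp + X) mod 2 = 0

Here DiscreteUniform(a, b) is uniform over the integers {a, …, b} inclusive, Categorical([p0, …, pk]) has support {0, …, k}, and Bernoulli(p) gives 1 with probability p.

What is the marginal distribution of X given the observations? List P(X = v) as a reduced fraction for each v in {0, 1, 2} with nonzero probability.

Enumerate traces; 54 have nonzero weight after conditioning:
  (U=0, W=0, X=0, Y=0, Z=0) weight 1/243
  (U=0, W=0, X=0, Y=0, Z=1) weight 1/486
  (U=0, W=0, X=0, Y=1, Z=0) weight 1/243
  (U=0, W=0, X=0, Y=1, Z=1) weight 1/486
  (U=0, W=0, X=0, Y=2, Z=0) weight 1/243
  (U=0, W=0, X=0, Y=2, Z=1) weight 1/486
  (U=0, W=0, X=2, Y=0, Z=0) weight 1/243
  (U=0, W=0, X=2, Y=0, Z=1) weight 1/486
  (U=0, W=1, X=1, Y=0, Z=0) weight 2/243
  … 45 more
Group by X:
  weight(X=0) = 4/27
  weight(X=1) = 5/27
  weight(X=2) = 4/27
Total weight = 4/27 + 5/27 + 4/27 = 13/27
P(X=0 | obs) = 4/27 / 13/27 = 4/13
P(X=1 | obs) = 5/27 / 13/27 = 5/13
P(X=2 | obs) = 4/27 / 13/27 = 4/13

P(X=0) = 4/13, P(X=1) = 5/13, P(X=2) = 4/13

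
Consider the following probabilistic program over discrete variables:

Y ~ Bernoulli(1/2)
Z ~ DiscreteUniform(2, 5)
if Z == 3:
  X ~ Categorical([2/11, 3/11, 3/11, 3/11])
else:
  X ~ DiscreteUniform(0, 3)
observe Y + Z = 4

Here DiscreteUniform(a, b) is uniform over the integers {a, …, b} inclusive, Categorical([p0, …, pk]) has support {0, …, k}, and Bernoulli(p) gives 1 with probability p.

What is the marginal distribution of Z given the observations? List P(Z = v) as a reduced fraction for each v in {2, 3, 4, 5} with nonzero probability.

P(Z=3) = 1/2, P(Z=4) = 1/2

Enumerate traces; 8 have nonzero weight after conditioning:
  (Y=0, Z=4, X=0) weight 1/32
  (Y=0, Z=4, X=1) weight 1/32
  (Y=0, Z=4, X=2) weight 1/32
  (Y=0, Z=4, X=3) weight 1/32
  (Y=1, Z=3, X=0) weight 1/44
  (Y=1, Z=3, X=1) weight 3/88
  (Y=1, Z=3, X=2) weight 3/88
  (Y=1, Z=3, X=3) weight 3/88
Group by Z:
  weight(Z=3) = 1/8
  weight(Z=4) = 1/8
Total weight = 1/8 + 1/8 = 1/4
P(Z=3 | obs) = 1/8 / 1/4 = 1/2
P(Z=4 | obs) = 1/8 / 1/4 = 1/2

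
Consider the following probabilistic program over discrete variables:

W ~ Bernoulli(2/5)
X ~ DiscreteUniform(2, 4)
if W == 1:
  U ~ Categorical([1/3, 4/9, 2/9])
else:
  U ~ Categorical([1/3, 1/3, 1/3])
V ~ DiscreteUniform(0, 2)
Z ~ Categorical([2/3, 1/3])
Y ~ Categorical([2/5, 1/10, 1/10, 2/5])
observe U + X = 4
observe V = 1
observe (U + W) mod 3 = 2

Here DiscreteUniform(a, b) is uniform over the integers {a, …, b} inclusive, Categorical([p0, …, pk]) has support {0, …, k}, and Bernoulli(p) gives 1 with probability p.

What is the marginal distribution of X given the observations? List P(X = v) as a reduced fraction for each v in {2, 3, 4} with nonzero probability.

P(X=2) = 9/17, P(X=3) = 8/17

Enumerate traces; 16 have nonzero weight after conditioning:
  (W=0, X=2, U=2, V=1, Z=0, Y=0) weight 4/675
  (W=0, X=2, U=2, V=1, Z=0, Y=1) weight 1/675
  (W=0, X=2, U=2, V=1, Z=0, Y=2) weight 1/675
  (W=0, X=2, U=2, V=1, Z=0, Y=3) weight 4/675
  (W=0, X=2, U=2, V=1, Z=1, Y=0) weight 2/675
  (W=0, X=2, U=2, V=1, Z=1, Y=1) weight 1/1350
  (W=0, X=2, U=2, V=1, Z=1, Y=2) weight 1/1350
  (W=0, X=2, U=2, V=1, Z=1, Y=3) weight 2/675
  (W=1, X=3, U=1, V=1, Z=0, Y=0) weight 32/6075
  … 7 more
Group by X:
  weight(X=2) = 1/45
  weight(X=3) = 8/405
Total weight = 1/45 + 8/405 = 17/405
P(X=2 | obs) = 1/45 / 17/405 = 9/17
P(X=3 | obs) = 8/405 / 17/405 = 8/17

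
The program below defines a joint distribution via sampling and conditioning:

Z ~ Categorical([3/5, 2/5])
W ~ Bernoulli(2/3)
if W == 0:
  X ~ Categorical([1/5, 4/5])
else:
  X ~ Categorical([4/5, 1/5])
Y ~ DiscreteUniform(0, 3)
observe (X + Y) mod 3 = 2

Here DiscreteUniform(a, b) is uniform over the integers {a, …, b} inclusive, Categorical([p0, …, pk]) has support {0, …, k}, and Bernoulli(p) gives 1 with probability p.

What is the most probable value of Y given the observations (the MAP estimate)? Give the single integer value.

argmax_v P(Y = v | obs) = 2

Enumerate traces; 8 have nonzero weight after conditioning:
  (Z=0, W=0, X=0, Y=2) weight 1/100
  (Z=0, W=0, X=1, Y=1) weight 1/25
  (Z=0, W=1, X=0, Y=2) weight 2/25
  (Z=0, W=1, X=1, Y=1) weight 1/50
  (Z=1, W=0, X=0, Y=2) weight 1/150
  (Z=1, W=0, X=1, Y=1) weight 2/75
  (Z=1, W=1, X=0, Y=2) weight 4/75
  (Z=1, W=1, X=1, Y=1) weight 1/75
Group by Y:
  weight(Y=1) = 1/10
  weight(Y=2) = 3/20
Total weight = 1/10 + 3/20 = 1/4
P(Y=1 | obs) = 1/10 / 1/4 = 2/5
P(Y=2 | obs) = 3/20 / 1/4 = 3/5
argmax = 2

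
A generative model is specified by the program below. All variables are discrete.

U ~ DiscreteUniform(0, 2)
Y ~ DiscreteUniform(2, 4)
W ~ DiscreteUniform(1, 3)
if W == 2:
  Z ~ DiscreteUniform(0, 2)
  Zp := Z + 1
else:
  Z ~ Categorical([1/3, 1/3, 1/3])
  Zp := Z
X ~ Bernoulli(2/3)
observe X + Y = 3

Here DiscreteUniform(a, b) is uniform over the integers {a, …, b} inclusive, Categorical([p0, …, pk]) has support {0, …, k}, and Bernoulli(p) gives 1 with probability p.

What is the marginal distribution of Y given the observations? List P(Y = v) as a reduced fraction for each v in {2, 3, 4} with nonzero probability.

P(Y=2) = 2/3, P(Y=3) = 1/3

Enumerate traces; 54 have nonzero weight after conditioning:
  (U=0, Y=2, W=1, Z=0, X=1) weight 2/243
  (U=0, Y=2, W=1, Z=1, X=1) weight 2/243
  (U=0, Y=2, W=1, Z=2, X=1) weight 2/243
  (U=0, Y=2, W=2, Z=0, X=1) weight 2/243
  (U=0, Y=2, W=2, Z=1, X=1) weight 2/243
  (U=0, Y=2, W=2, Z=2, X=1) weight 2/243
  (U=0, Y=2, W=3, Z=0, X=1) weight 2/243
  (U=0, Y=2, W=3, Z=1, X=1) weight 2/243
  (U=0, Y=3, W=1, Z=0, X=0) weight 1/243
  … 45 more
Group by Y:
  weight(Y=2) = 2/9
  weight(Y=3) = 1/9
Total weight = 2/9 + 1/9 = 1/3
P(Y=2 | obs) = 2/9 / 1/3 = 2/3
P(Y=3 | obs) = 1/9 / 1/3 = 1/3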